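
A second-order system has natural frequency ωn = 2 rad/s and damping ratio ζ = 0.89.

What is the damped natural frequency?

ωd = ωn√(1 - ζ²) = 2√(1 - 0.89²) = 0.91 rad/s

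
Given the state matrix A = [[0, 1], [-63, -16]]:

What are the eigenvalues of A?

det(A - λI) = λ² - (-16)λ + 63 = (λ - (-9))(λ - (-7)). Eigenvalues: -9, -7.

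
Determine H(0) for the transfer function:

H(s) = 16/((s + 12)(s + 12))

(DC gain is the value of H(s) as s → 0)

DC gain = H(0) = 16/(12 × 12) = 16/144 = 0.1111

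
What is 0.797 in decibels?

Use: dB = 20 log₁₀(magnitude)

dB = 20 log₁₀(0.797) = -2.0 dB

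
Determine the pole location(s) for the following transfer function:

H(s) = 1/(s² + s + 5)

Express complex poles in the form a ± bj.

Discriminant = 1² - 4×1×5 = 1 - 20 = -19 < 0, so the poles are a complex conjugate pair s = (-1 ± j√19)/(2×1). Real part = -1/(2×1) = -1/2 = -0.5; imaginary part = ±√19/(2×1) ≈ 2.1794. Poles: s = -0.5 ± 2.1794j.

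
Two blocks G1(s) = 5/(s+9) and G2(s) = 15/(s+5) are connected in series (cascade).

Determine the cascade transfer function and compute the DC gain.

Series: multiply transfer functions. G_eq = 5/(s+9) × 15/(s+5) = 75/((s+9)(s+5)). DC gain = 75/(9×5) = 1.6667.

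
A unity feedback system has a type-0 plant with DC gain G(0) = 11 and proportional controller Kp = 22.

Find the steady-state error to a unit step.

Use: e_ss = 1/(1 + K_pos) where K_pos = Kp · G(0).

K_pos = Kp · G(0) = 22 × 11 = 242. e_ss = 1/(1 + 242) = 0.0041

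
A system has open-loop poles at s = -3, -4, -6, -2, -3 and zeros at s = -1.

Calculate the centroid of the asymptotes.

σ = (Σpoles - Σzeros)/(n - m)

σ = (Σpoles - Σzeros)/(n - m) = (-18 - (-1))/(5 - 1) = -17/4 = -4.25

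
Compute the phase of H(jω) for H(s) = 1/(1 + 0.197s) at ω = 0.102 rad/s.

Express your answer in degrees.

Phase = -arctan(ωτ) = -arctan(0.102 × 0.197) = -1.2°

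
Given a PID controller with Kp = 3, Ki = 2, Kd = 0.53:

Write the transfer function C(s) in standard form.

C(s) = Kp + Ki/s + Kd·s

Substituting values: C(s) = 3 + 2/s + 0.53s = (0.53s² + 3s + 2)/s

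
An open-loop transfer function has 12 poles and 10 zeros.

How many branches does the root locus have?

Root locus has n branches where n = number of poles = 12.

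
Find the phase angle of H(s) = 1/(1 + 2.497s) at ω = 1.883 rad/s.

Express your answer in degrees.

Phase = -arctan(ωτ) = -arctan(1.883 × 2.497) = -78.0°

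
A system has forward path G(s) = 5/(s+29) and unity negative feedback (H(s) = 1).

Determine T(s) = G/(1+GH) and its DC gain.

T(s) = G/(1+GH) = [5/(s+29)] / [1 + 5/(s+29)] = 5/(s+29+5) = 5/(s+34). DC gain = 5/34 = 0.1471.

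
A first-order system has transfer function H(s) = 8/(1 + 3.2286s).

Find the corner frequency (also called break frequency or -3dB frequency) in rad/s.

Corner frequency = 1/τ = 1/3.2286 = 0.31 rad/s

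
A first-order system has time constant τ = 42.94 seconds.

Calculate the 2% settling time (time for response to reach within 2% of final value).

For first-order system, 2% settling time ≈ 4τ = 4 × 42.94 = 171.76 s.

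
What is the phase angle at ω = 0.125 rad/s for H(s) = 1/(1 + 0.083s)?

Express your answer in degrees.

Phase = -arctan(ωτ) = -arctan(0.125 × 0.083) = -0.6°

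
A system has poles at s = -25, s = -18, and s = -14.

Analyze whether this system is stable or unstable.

All poles are in the left half-plane. System is stable.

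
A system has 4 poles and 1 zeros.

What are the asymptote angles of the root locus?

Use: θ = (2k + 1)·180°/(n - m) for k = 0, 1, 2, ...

n - m = 4 - 1 = 3. Angles: θk = (2k + 1)·180°/3 = 60°, 180°, 300°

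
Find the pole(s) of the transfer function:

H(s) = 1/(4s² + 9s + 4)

Discriminant = 9² - 4×4×4 = 81 - 64 = 17 > 0, so two distinct real poles. Using quadratic formula: s = (-9 ± √17)/(2×4) = (-9 ± √17)/8, with √17 ≈ 4.1231. s₁ ≈ -0.6096, s₂ ≈ -1.6404. Poles: s₁ = -0.6096, s₂ = -1.6404.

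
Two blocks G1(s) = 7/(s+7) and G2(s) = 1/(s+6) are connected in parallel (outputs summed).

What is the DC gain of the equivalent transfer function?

Parallel: G_eq = G1 + G2. DC gain = G1(0) + G2(0) = 7/7 + 1/6 = 1 + 0.1667 = 1.1667.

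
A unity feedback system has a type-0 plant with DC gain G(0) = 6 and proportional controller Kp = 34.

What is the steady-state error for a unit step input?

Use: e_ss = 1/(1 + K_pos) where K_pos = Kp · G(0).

K_pos = Kp · G(0) = 34 × 6 = 204. e_ss = 1/(1 + 204) = 0.0049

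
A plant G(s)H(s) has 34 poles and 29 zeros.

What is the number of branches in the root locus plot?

Root locus has n branches where n = number of poles = 34.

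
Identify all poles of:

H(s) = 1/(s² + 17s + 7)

Discriminant = 17² - 4×1×7 = 289 - 28 = 261 > 0, so two distinct real poles. Using quadratic formula: s = (-17 ± √261)/(2×1) = (-17 ± √261)/2, with √261 ≈ 16.1555. s₁ ≈ -0.4223, s₂ ≈ -16.5777. Poles: s₁ = -0.4223, s₂ = -16.5777.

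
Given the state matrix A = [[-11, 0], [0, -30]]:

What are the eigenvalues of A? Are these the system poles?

For diagonal matrix, eigenvalues are diagonal entries: λ₁ = -11, λ₂ = -30. Eigenvalues of A = system poles.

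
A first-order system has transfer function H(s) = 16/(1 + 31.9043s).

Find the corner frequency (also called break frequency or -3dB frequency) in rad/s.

Corner frequency = 1/τ = 1/31.9043 = 0.031 rad/s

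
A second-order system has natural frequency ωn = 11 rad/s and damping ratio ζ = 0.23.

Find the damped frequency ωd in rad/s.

ωd = ωn√(1 - ζ²) = 11√(1 - 0.23²) = 10.71 rad/s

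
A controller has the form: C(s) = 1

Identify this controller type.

This is a Proportional (P) controller.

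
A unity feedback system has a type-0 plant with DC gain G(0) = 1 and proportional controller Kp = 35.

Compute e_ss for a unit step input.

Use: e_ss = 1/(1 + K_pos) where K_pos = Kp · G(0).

K_pos = Kp · G(0) = 35 × 1 = 35. e_ss = 1/(1 + 35) = 0.0278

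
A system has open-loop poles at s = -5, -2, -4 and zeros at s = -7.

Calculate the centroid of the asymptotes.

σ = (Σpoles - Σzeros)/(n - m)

σ = (Σpoles - Σzeros)/(n - m) = (-11 - (-7))/(3 - 1) = -4/2 = -2.0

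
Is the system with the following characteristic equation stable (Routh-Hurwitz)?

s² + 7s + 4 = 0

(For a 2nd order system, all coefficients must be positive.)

Coefficients: 1, 7, 4. All positive, so system is stable.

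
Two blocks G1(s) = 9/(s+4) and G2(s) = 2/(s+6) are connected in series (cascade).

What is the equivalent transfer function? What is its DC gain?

Series: multiply transfer functions. G_eq = 9/(s+4) × 2/(s+6) = 18/((s+4)(s+6)). DC gain = 18/(4×6) = 0.75.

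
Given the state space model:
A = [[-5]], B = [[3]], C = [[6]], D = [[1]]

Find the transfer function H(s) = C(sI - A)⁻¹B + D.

(sI - A)⁻¹ = 1/(s + 5). H(s) = 6×3/(s + 5) + 1 = (s + 23)/(s + 5).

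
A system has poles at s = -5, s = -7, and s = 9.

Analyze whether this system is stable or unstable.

Pole(s) at s = 9 are not in the left half-plane. System is unstable.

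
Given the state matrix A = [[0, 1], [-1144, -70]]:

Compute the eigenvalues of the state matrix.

det(A - λI) = λ² - (-70)λ + 1144 = (λ - (-44))(λ - (-26)). Eigenvalues: -44, -26.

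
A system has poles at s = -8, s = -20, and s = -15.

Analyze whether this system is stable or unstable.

All poles are in the left half-plane. System is stable.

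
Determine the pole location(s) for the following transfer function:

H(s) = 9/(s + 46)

Pole is where denominator = 0: s + 46 = 0, so s = -46.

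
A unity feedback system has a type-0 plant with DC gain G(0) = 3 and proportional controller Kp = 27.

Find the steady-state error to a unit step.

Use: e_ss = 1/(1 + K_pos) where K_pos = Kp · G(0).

K_pos = Kp · G(0) = 27 × 3 = 81. e_ss = 1/(1 + 81) = 0.0122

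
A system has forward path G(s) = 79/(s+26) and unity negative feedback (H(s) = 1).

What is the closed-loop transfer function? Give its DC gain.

T(s) = G/(1+GH) = [79/(s+26)] / [1 + 79/(s+26)] = 79/(s+26+79) = 79/(s+105). DC gain = 79/105 = 0.7524.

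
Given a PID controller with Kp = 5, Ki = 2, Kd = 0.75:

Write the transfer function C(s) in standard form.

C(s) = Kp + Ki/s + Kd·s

Substituting values: C(s) = 5 + 2/s + 0.75s = (0.75s² + 5s + 2)/s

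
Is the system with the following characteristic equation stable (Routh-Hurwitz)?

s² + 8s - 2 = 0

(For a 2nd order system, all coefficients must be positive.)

Coefficients: 1, 8, -2. c=-2 not positive, so system is unstable.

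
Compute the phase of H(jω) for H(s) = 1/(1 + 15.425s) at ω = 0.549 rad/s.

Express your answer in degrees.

Phase = -arctan(ωτ) = -arctan(0.549 × 15.425) = -83.3°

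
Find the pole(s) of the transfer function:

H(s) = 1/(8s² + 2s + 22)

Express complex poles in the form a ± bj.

Discriminant = 2² - 4×8×22 = 4 - 704 = -700 < 0, so the poles are a complex conjugate pair s = (-2 ± j√700)/(2×8). Real part = -2/(2×8) = -2/16 = -0.125; imaginary part = ±√700/(2×8) ≈ 1.6536. Poles: s = -0.125 ± 1.6536j.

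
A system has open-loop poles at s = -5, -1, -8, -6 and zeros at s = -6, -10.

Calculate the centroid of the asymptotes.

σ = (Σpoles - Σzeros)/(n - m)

σ = (Σpoles - Σzeros)/(n - m) = (-20 - (-16))/(4 - 2) = -4/2 = -2.0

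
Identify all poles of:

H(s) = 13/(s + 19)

Pole is where denominator = 0: s + 19 = 0, so s = -19.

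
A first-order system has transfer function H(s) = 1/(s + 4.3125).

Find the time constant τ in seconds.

For H(s) = 1/(s + 1/τ), the pole is at -1/τ = -4.3125, so τ = 1/4.3125 = 0.2319 s.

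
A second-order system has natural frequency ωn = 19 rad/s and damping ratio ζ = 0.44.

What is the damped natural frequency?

ωd = ωn√(1 - ζ²) = 19√(1 - 0.44²) = 17.06 rad/s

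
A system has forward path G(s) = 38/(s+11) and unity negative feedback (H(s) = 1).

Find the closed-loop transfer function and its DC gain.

T(s) = G/(1+GH) = [38/(s+11)] / [1 + 38/(s+11)] = 38/(s+11+38) = 38/(s+49). DC gain = 38/49 = 0.7755.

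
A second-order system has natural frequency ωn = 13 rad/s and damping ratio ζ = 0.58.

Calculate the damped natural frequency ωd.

ωd = ωn√(1 - ζ²) = 13√(1 - 0.58²) = 10.59 rad/s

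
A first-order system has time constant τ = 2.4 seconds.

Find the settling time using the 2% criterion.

For first-order system, 2% settling time ≈ 4τ = 4 × 2.4 = 9.6 s.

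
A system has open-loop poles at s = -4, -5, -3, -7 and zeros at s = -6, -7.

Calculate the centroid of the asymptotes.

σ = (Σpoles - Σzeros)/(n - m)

σ = (Σpoles - Σzeros)/(n - m) = (-19 - (-13))/(4 - 2) = -6/2 = -3.0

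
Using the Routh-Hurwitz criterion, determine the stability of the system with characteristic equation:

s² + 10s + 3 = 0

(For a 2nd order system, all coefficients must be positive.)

Coefficients: 1, 10, 3. All positive, so system is stable.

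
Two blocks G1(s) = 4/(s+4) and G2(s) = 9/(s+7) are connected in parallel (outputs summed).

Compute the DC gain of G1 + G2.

Parallel: G_eq = G1 + G2. DC gain = G1(0) + G2(0) = 4/4 + 9/7 = 1 + 1.2857 = 2.2857.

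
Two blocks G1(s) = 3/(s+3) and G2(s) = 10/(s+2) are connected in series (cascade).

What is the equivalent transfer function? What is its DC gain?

Series: multiply transfer functions. G_eq = 3/(s+3) × 10/(s+2) = 30/((s+3)(s+2)). DC gain = 30/(3×2) = 5.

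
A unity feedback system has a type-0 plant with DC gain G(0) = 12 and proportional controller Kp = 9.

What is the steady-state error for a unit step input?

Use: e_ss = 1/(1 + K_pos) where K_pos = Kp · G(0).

K_pos = Kp · G(0) = 9 × 12 = 108. e_ss = 1/(1 + 108) = 0.0092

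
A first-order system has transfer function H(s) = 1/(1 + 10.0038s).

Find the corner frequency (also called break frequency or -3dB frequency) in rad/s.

Corner frequency = 1/τ = 1/10.0038 = 0.1 rad/s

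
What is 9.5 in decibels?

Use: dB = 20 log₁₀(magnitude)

dB = 20 log₁₀(9.5) = 19.6 dB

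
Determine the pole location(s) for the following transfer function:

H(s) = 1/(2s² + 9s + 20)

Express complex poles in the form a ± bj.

Discriminant = 9² - 4×2×20 = 81 - 160 = -79 < 0, so the poles are a complex conjugate pair s = (-9 ± j√79)/(2×2). Real part = -9/(2×2) = -9/4 = -2.25; imaginary part = ±√79/(2×2) ≈ 2.2220. Poles: s = -2.25 ± 2.2220j.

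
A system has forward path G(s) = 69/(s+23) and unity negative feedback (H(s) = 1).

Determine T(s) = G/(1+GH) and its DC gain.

T(s) = G/(1+GH) = [69/(s+23)] / [1 + 69/(s+23)] = 69/(s+23+69) = 69/(s+92). DC gain = 69/92 = 0.75.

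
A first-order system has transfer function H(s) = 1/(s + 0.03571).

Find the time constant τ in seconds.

For H(s) = 1/(s + 1/τ), the pole is at -1/τ = -0.03571, so τ = 1/0.03571 = 28 s.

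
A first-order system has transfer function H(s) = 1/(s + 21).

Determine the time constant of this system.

For H(s) = 1/(s + 1/τ), the pole is at -1/τ = -21, so τ = 1/21 = 0.0476 s.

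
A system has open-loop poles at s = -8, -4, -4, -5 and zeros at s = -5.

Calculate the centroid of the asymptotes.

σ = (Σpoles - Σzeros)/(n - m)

σ = (Σpoles - Σzeros)/(n - m) = (-21 - (-5))/(4 - 1) = -16/3 = -5.33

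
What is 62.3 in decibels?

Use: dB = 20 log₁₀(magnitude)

dB = 20 log₁₀(62.3) = 35.9 dB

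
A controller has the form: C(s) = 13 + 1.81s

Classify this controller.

This is a Proportional-Derivative (PD) controller.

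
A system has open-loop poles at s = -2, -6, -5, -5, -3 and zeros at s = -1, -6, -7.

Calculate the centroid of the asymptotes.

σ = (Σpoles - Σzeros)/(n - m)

σ = (Σpoles - Σzeros)/(n - m) = (-21 - (-14))/(5 - 3) = -7/2 = -3.5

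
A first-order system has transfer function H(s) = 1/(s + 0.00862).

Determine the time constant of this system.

For H(s) = 1/(s + 1/τ), the pole is at -1/τ = -0.00862, so τ = 1/0.00862 = 116 s.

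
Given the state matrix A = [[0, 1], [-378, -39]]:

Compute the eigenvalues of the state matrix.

det(A - λI) = λ² - (-39)λ + 378 = (λ - (-21))(λ - (-18)). Eigenvalues: -21, -18.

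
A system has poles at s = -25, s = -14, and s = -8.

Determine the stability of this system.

All poles are in the left half-plane. System is stable.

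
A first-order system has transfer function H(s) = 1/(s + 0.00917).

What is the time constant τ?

For H(s) = 1/(s + 1/τ), the pole is at -1/τ = -0.00917, so τ = 1/0.00917 = 109.1 s.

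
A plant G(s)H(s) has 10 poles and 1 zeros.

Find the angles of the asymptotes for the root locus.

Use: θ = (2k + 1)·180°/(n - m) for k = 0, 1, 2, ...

n - m = 10 - 1 = 9. Angles: θk = (2k + 1)·180°/9 = 20°, 60°, 100°, 140°, 180°, 220°, 260°, 300°, 340°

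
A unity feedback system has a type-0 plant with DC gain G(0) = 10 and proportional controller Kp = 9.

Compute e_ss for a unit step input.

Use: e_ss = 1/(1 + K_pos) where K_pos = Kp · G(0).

K_pos = Kp · G(0) = 9 × 10 = 90. e_ss = 1/(1 + 90) = 0.0110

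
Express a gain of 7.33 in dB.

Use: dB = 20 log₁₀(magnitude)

dB = 20 log₁₀(7.33) = 17.3 dB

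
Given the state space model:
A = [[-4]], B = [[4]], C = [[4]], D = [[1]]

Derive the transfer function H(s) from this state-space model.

(sI - A)⁻¹ = 1/(s + 4). H(s) = 4×4/(s + 4) + 1 = (s + 20)/(s + 4).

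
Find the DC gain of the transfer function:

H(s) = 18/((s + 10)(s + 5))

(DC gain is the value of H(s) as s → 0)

DC gain = H(0) = 18/(10 × 5) = 18/50 = 0.36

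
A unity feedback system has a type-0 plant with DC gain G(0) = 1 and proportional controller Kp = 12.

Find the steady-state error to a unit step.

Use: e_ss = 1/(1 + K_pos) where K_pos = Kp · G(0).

K_pos = Kp · G(0) = 12 × 1 = 12. e_ss = 1/(1 + 12) = 0.0769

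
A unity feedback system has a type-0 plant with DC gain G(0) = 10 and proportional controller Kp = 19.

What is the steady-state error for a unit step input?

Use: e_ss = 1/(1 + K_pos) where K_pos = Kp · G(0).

K_pos = Kp · G(0) = 19 × 10 = 190. e_ss = 1/(1 + 190) = 0.0052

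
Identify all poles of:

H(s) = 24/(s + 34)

Pole is where denominator = 0: s + 34 = 0, so s = -34.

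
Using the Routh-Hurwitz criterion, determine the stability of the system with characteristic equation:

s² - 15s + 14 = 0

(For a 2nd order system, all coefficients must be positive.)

Coefficients: 1, -15, 14. b=-15 not positive, so system is unstable.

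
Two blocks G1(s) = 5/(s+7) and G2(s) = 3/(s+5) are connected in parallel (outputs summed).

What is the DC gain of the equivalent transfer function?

Parallel: G_eq = G1 + G2. DC gain = G1(0) + G2(0) = 5/7 + 3/5 = 0.7143 + 0.6 = 1.3143.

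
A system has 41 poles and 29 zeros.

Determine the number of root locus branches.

Root locus has n branches where n = number of poles = 41.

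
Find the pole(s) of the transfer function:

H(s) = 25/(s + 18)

Pole is where denominator = 0: s + 18 = 0, so s = -18.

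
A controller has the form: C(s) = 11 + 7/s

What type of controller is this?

This is a Proportional-Integral (PI) controller.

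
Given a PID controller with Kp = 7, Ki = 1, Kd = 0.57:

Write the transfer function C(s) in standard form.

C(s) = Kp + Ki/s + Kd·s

Substituting values: C(s) = 7 + 1/s + 0.57s = (0.57s² + 7s + 1)/s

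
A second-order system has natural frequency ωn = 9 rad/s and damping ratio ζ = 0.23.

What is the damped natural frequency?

ωd = ωn√(1 - ζ²) = 9√(1 - 0.23²) = 8.76 rad/s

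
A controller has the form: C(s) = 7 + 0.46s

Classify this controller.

This is a Proportional-Derivative (PD) controller.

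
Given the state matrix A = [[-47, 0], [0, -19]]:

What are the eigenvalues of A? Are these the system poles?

For diagonal matrix, eigenvalues are diagonal entries: λ₁ = -47, λ₂ = -19. Eigenvalues of A = system poles.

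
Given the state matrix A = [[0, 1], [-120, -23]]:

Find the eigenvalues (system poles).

det(A - λI) = λ² - (-23)λ + 120 = (λ - (-15))(λ - (-8)). Eigenvalues: -15, -8.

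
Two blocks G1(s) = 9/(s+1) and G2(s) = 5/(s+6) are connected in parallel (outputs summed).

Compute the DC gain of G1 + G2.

Parallel: G_eq = G1 + G2. DC gain = G1(0) + G2(0) = 9/1 + 5/6 = 9 + 0.8333 = 9.8333.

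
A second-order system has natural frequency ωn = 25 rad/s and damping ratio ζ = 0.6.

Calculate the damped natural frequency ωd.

ωd = ωn√(1 - ζ²) = 25√(1 - 0.6²) = 20.0 rad/s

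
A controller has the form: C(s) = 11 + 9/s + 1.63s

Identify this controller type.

This is a Proportional-Integral-Derivative (PID) controller.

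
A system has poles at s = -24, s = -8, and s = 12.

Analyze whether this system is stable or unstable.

Pole(s) at s = 12 are not in the left half-plane. System is unstable.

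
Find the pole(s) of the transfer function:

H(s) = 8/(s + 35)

Pole is where denominator = 0: s + 35 = 0, so s = -35.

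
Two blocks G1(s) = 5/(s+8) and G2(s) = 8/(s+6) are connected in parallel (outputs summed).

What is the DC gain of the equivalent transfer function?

Parallel: G_eq = G1 + G2. DC gain = G1(0) + G2(0) = 5/8 + 8/6 = 0.625 + 1.3333 = 1.9583.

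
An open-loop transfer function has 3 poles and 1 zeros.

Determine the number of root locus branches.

Root locus has n branches where n = number of poles = 3.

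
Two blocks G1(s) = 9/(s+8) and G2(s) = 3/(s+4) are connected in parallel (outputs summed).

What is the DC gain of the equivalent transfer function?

Parallel: G_eq = G1 + G2. DC gain = G1(0) + G2(0) = 9/8 + 3/4 = 1.125 + 0.75 = 1.875.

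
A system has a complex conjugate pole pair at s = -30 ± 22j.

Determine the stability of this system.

Real part of poles is -30 (< 0, left half-plane). Stable.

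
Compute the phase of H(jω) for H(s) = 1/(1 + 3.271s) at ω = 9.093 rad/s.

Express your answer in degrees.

Phase = -arctan(ωτ) = -arctan(9.093 × 3.271) = -88.1°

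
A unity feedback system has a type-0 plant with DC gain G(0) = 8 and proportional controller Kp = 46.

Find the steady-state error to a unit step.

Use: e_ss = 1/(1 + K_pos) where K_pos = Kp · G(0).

K_pos = Kp · G(0) = 46 × 8 = 368. e_ss = 1/(1 + 368) = 0.0027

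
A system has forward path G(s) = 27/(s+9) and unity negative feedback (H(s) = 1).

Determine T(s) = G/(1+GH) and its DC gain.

T(s) = G/(1+GH) = [27/(s+9)] / [1 + 27/(s+9)] = 27/(s+9+27) = 27/(s+36). DC gain = 27/36 = 0.75.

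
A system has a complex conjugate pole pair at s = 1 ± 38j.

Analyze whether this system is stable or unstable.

Real part of poles is 1 (> 0, right half-plane). Unstable.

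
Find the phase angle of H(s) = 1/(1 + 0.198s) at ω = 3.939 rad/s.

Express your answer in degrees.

Phase = -arctan(ωτ) = -arctan(3.939 × 0.198) = -38.0°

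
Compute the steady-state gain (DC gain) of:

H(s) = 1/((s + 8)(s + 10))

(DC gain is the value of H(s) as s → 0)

DC gain = H(0) = 1/(8 × 10) = 1/80 = 0.0125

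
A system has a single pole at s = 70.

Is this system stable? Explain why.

Pole at s = 70 is in the right half-plane. Unstable.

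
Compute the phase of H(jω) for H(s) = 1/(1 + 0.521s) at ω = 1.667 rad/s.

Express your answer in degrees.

Phase = -arctan(ωτ) = -arctan(1.667 × 0.521) = -41.0°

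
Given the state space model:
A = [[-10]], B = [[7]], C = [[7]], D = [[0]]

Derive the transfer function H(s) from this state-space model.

(sI - A)⁻¹ = 1/(s + 10). H(s) = 7 × 7/(s + 10) + 0 = 49/(s + 10).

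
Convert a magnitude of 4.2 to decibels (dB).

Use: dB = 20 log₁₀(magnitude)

dB = 20 log₁₀(4.2) = 12.5 dB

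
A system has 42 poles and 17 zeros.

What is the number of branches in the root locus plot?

Root locus has n branches where n = number of poles = 42.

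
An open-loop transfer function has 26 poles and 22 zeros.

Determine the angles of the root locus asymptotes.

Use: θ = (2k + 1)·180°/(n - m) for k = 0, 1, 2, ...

n - m = 26 - 22 = 4. Angles: θk = (2k + 1)·180°/4 = 45°, 135°, 225°, 315°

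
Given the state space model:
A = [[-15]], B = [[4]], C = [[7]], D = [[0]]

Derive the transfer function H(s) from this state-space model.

(sI - A)⁻¹ = 1/(s + 15). H(s) = 7 × 4/(s + 15) + 0 = 28/(s + 15).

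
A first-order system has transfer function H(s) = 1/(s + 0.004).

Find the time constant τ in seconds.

For H(s) = 1/(s + 1/τ), the pole is at -1/τ = -0.004, so τ = 1/0.004 = 250 s.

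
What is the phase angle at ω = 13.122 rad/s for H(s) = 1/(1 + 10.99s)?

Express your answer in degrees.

Phase = -arctan(ωτ) = -arctan(13.122 × 10.99) = -89.6°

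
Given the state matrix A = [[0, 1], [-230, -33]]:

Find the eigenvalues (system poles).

det(A - λI) = λ² - (-33)λ + 230 = (λ - (-10))(λ - (-23)). Eigenvalues: -10, -23.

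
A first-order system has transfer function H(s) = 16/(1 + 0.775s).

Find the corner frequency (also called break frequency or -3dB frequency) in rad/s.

Corner frequency = 1/τ = 1/0.775 = 1.29 rad/s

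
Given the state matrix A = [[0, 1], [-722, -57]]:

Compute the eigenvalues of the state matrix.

det(A - λI) = λ² - (-57)λ + 722 = (λ - (-38))(λ - (-19)). Eigenvalues: -38, -19.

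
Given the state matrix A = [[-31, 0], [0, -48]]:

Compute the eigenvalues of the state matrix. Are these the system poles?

For diagonal matrix, eigenvalues are diagonal entries: λ₁ = -31, λ₂ = -48. Eigenvalues of A = system poles.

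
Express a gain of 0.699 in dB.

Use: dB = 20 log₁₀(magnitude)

dB = 20 log₁₀(0.699) = -3.1 dB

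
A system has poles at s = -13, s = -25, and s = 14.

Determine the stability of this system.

Pole(s) at s = 14 are not in the left half-plane. System is unstable.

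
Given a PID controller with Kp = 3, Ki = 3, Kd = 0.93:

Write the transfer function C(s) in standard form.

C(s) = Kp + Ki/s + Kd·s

Substituting values: C(s) = 3 + 3/s + 0.93s = (0.93s² + 3s + 3)/s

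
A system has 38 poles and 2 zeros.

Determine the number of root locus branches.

Root locus has n branches where n = number of poles = 38.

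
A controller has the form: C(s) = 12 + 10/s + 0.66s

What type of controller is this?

This is a Proportional-Integral-Derivative (PID) controller.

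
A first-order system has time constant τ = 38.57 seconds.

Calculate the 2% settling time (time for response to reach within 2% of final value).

For first-order system, 2% settling time ≈ 4τ = 4 × 38.57 = 154.28 s.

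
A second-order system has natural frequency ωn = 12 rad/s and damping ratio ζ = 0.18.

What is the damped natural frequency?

ωd = ωn√(1 - ζ²) = 12√(1 - 0.18²) = 11.8 rad/s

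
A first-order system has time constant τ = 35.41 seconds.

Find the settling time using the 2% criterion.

For first-order system, 2% settling time ≈ 4τ = 4 × 35.41 = 141.64 s.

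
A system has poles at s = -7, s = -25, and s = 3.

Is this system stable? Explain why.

Pole(s) at s = 3 are not in the left half-plane. System is unstable.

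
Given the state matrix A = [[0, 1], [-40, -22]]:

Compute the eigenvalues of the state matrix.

det(A - λI) = λ² - (-22)λ + 40 = (λ - (-20))(λ - (-2)). Eigenvalues: -20, -2.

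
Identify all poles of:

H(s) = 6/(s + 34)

Pole is where denominator = 0: s + 34 = 0, so s = -34.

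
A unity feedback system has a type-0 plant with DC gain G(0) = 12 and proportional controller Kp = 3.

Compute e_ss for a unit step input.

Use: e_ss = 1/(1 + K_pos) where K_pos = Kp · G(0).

K_pos = Kp · G(0) = 3 × 12 = 36. e_ss = 1/(1 + 36) = 0.0270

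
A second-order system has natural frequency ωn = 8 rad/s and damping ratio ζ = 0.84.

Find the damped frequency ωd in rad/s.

ωd = ωn√(1 - ζ²) = 8√(1 - 0.84²) = 4.34 rad/s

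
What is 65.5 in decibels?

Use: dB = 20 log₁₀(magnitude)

dB = 20 log₁₀(65.5) = 36.3 dB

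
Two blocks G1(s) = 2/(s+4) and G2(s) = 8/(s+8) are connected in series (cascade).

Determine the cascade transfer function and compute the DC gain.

Series: multiply transfer functions. G_eq = 2/(s+4) × 8/(s+8) = 16/((s+4)(s+8)). DC gain = 16/(4×8) = 0.5.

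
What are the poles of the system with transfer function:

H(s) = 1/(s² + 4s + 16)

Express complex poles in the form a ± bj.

Discriminant = 4² - 4×1×16 = 16 - 64 = -48 < 0, so the poles are a complex conjugate pair s = (-4 ± j√48)/(2×1). Real part = -4/(2×1) = -4/2 = -2; imaginary part = ±√48/(2×1) ≈ 3.4641. Poles: s = -2 ± 3.4641j.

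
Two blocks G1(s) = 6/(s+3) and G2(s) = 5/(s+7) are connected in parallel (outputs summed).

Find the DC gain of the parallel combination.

Parallel: G_eq = G1 + G2. DC gain = G1(0) + G2(0) = 6/3 + 5/7 = 2 + 0.7143 = 2.7143.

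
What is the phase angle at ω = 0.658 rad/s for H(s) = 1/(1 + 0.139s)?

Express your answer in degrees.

Phase = -arctan(ωτ) = -arctan(0.658 × 0.139) = -5.2°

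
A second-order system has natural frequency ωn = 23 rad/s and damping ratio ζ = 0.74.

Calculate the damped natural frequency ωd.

ωd = ωn√(1 - ζ²) = 23√(1 - 0.74²) = 15.47 rad/s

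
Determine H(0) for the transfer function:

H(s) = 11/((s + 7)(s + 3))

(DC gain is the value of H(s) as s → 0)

DC gain = H(0) = 11/(7 × 3) = 11/21 = 0.5238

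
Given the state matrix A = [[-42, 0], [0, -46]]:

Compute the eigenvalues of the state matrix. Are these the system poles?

For diagonal matrix, eigenvalues are diagonal entries: λ₁ = -42, λ₂ = -46. Eigenvalues of A = system poles.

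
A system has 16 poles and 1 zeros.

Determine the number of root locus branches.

Root locus has n branches where n = number of poles = 16.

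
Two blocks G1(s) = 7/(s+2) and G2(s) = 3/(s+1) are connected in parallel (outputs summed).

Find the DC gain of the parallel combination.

Parallel: G_eq = G1 + G2. DC gain = G1(0) + G2(0) = 7/2 + 3/1 = 3.5 + 3 = 6.5.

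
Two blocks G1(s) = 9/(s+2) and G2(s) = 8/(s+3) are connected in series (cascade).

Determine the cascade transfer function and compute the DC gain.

Series: multiply transfer functions. G_eq = 9/(s+2) × 8/(s+3) = 72/((s+2)(s+3)). DC gain = 72/(2×3) = 12.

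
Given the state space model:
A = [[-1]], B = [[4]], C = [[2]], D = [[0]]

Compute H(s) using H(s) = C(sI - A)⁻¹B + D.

(sI - A)⁻¹ = 1/(s + 1). H(s) = 2 × 4/(s + 1) + 0 = 8/(s + 1).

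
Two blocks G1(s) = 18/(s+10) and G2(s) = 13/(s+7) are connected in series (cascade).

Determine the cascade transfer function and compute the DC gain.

Series: multiply transfer functions. G_eq = 18/(s+10) × 13/(s+7) = 234/((s+10)(s+7)). DC gain = 234/(10×7) = 3.3429.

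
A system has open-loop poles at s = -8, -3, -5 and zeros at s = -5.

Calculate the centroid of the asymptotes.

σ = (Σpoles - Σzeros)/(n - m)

σ = (Σpoles - Σzeros)/(n - m) = (-16 - (-5))/(3 - 1) = -11/2 = -5.5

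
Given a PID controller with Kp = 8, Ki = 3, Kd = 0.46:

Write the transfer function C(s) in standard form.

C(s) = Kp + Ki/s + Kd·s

Substituting values: C(s) = 8 + 3/s + 0.46s = (0.46s² + 8s + 3)/s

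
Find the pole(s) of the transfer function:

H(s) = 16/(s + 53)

Pole is where denominator = 0: s + 53 = 0, so s = -53.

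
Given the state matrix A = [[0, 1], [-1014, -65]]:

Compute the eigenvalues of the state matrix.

det(A - λI) = λ² - (-65)λ + 1014 = (λ - (-26))(λ - (-39)). Eigenvalues: -26, -39.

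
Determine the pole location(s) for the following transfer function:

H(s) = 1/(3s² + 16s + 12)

Discriminant = 16² - 4×3×12 = 256 - 144 = 112 > 0, so two distinct real poles. Using quadratic formula: s = (-16 ± √112)/(2×3) = (-16 ± √112)/6, with √112 ≈ 10.5830. s₁ ≈ -0.9028, s₂ ≈ -4.4305. Poles: s₁ = -0.9028, s₂ = -4.4305.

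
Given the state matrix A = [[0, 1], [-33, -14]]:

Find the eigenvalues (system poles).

det(A - λI) = λ² - (-14)λ + 33 = (λ - (-3))(λ - (-11)). Eigenvalues: -3, -11.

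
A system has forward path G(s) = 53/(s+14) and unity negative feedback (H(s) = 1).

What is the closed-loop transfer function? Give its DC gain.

T(s) = G/(1+GH) = [53/(s+14)] / [1 + 53/(s+14)] = 53/(s+14+53) = 53/(s+67). DC gain = 53/67 = 0.7910.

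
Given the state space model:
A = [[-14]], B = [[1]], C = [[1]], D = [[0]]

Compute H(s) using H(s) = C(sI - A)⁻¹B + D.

(sI - A)⁻¹ = 1/(s + 14). H(s) = 1 × 1/(s + 14) + 0 = 1/(s + 14).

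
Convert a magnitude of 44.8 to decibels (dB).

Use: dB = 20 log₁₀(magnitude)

dB = 20 log₁₀(44.8) = 33.0 dB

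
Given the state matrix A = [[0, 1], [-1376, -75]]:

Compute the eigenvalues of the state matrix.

det(A - λI) = λ² - (-75)λ + 1376 = (λ - (-43))(λ - (-32)). Eigenvalues: -43, -32.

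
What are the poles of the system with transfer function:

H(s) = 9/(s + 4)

Pole is where denominator = 0: s + 4 = 0, so s = -4.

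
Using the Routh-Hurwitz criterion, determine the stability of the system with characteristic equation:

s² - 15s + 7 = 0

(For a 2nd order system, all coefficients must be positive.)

Coefficients: 1, -15, 7. b=-15 not positive, so system is unstable.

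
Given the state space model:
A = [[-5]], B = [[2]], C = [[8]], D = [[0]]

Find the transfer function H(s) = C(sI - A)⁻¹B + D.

(sI - A)⁻¹ = 1/(s + 5). H(s) = 8 × 2/(s + 5) + 0 = 16/(s + 5).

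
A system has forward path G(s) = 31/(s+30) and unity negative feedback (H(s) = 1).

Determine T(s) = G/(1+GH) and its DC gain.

T(s) = G/(1+GH) = [31/(s+30)] / [1 + 31/(s+30)] = 31/(s+30+31) = 31/(s+61). DC gain = 31/61 = 0.5082.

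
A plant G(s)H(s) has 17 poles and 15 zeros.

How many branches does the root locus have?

Root locus has n branches where n = number of poles = 17.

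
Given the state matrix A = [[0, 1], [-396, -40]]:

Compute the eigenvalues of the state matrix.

det(A - λI) = λ² - (-40)λ + 396 = (λ - (-18))(λ - (-22)). Eigenvalues: -18, -22.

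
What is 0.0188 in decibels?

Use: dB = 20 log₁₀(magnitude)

dB = 20 log₁₀(0.0188) = -34.5 dB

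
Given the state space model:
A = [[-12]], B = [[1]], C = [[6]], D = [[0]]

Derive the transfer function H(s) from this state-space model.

(sI - A)⁻¹ = 1/(s + 12). H(s) = 6 × 1/(s + 12) + 0 = 6/(s + 12).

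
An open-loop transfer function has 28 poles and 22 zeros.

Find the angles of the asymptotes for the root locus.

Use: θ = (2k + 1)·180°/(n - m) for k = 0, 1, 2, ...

n - m = 28 - 22 = 6. Angles: θk = (2k + 1)·180°/6 = 30°, 90°, 150°, 210°, 270°, 330°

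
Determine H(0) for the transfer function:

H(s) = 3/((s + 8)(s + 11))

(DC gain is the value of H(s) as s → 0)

DC gain = H(0) = 3/(8 × 11) = 3/88 = 0.0341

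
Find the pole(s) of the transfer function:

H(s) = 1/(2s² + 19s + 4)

Discriminant = 19² - 4×2×4 = 361 - 32 = 329 > 0, so two distinct real poles. Using quadratic formula: s = (-19 ± √329)/(2×2) = (-19 ± √329)/4, with √329 ≈ 18.1384. s₁ ≈ -0.2154, s₂ ≈ -9.2846. Poles: s₁ = -0.2154, s₂ = -9.2846.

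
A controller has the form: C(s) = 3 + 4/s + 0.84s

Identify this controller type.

This is a Proportional-Integral-Derivative (PID) controller.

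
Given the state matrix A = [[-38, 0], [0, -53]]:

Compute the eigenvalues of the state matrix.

For diagonal matrix, eigenvalues are diagonal entries: λ₁ = -38, λ₂ = -53.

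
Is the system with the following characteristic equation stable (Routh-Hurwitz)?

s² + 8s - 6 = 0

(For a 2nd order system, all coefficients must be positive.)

Coefficients: 1, 8, -6. c=-6 not positive, so system is unstable.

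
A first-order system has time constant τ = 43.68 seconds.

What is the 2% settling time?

For first-order system, 2% settling time ≈ 4τ = 4 × 43.68 = 174.72 s.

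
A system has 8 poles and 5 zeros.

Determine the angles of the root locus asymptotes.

n - m = 8 - 5 = 3. Angles: θk = (2k + 1)·180°/3 = 60°, 180°, 300°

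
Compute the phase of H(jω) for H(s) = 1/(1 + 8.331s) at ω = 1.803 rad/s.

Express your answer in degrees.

Phase = -arctan(ωτ) = -arctan(1.803 × 8.331) = -86.2°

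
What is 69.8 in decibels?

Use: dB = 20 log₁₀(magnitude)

dB = 20 log₁₀(69.8) = 36.9 dB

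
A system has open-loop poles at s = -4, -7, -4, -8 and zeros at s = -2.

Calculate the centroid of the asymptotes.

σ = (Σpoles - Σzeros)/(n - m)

σ = (Σpoles - Σzeros)/(n - m) = (-23 - (-2))/(4 - 1) = -21/3 = -7.0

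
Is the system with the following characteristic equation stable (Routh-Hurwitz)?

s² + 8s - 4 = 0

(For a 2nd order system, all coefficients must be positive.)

Coefficients: 1, 8, -4. c=-4 not positive, so system is unstable.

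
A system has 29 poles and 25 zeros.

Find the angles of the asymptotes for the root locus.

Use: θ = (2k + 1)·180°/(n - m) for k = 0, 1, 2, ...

n - m = 29 - 25 = 4. Angles: θk = (2k + 1)·180°/4 = 45°, 135°, 225°, 315°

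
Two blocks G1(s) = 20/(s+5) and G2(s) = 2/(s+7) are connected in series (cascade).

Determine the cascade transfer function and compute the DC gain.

Series: multiply transfer functions. G_eq = 20/(s+5) × 2/(s+7) = 40/((s+5)(s+7)). DC gain = 40/(5×7) = 1.1429.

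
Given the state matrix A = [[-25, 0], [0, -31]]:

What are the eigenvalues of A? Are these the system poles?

For diagonal matrix, eigenvalues are diagonal entries: λ₁ = -25, λ₂ = -31. Eigenvalues of A = system poles.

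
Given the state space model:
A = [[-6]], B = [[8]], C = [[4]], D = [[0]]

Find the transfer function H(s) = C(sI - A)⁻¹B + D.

(sI - A)⁻¹ = 1/(s + 6). H(s) = 4 × 8/(s + 6) + 0 = 32/(s + 6).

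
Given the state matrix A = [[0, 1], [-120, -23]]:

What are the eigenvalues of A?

det(A - λI) = λ² - (-23)λ + 120 = (λ - (-15))(λ - (-8)). Eigenvalues: -15, -8.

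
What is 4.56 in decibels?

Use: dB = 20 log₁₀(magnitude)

dB = 20 log₁₀(4.56) = 13.2 dB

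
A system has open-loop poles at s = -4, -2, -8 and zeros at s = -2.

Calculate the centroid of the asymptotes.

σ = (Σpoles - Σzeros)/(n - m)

σ = (Σpoles - Σzeros)/(n - m) = (-14 - (-2))/(3 - 1) = -12/2 = -6.0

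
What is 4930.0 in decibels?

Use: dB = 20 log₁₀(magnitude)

dB = 20 log₁₀(4930.0) = 73.9 dB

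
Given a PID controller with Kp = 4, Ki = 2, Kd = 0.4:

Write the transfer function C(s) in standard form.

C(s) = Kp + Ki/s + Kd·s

Substituting values: C(s) = 4 + 2/s + 0.4s = (0.4s² + 4s + 2)/s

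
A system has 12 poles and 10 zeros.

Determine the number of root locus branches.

Root locus has n branches where n = number of poles = 12.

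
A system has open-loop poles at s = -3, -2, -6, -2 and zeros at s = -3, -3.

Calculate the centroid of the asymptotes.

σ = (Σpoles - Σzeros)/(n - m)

σ = (Σpoles - Σzeros)/(n - m) = (-13 - (-6))/(4 - 2) = -7/2 = -3.5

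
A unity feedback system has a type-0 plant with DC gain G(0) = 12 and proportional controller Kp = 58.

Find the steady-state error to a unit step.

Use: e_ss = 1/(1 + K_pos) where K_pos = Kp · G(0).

K_pos = Kp · G(0) = 58 × 12 = 696. e_ss = 1/(1 + 696) = 0.0014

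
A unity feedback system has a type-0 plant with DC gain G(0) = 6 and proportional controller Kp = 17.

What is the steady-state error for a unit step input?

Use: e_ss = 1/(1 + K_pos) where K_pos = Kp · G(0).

K_pos = Kp · G(0) = 17 × 6 = 102. e_ss = 1/(1 + 102) = 0.0097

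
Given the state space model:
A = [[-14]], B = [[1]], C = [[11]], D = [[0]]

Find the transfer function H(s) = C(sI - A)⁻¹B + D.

(sI - A)⁻¹ = 1/(s + 14). H(s) = 11 × 1/(s + 14) + 0 = 11/(s + 14).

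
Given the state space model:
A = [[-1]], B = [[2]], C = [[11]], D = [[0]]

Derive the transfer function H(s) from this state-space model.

(sI - A)⁻¹ = 1/(s + 1). H(s) = 11 × 2/(s + 1) + 0 = 22/(s + 1).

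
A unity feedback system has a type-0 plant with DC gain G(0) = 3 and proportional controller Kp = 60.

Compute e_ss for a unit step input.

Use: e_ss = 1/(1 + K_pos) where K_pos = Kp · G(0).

K_pos = Kp · G(0) = 60 × 3 = 180. e_ss = 1/(1 + 180) = 0.0055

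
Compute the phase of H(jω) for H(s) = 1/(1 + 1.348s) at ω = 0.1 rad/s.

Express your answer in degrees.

Phase = -arctan(ωτ) = -arctan(0.1 × 1.348) = -7.7°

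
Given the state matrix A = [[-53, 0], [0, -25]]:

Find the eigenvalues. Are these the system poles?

For diagonal matrix, eigenvalues are diagonal entries: λ₁ = -53, λ₂ = -25. Eigenvalues of A = system poles.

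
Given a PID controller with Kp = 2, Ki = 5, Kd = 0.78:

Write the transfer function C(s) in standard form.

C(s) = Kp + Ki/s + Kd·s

Substituting values: C(s) = 2 + 5/s + 0.78s = (0.78s² + 2s + 5)/s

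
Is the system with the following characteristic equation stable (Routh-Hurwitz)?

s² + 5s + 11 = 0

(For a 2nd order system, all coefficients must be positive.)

Coefficients: 1, 5, 11. All positive, so system is stable.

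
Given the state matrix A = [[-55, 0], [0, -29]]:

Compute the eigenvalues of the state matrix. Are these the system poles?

For diagonal matrix, eigenvalues are diagonal entries: λ₁ = -55, λ₂ = -29. Eigenvalues of A = system poles.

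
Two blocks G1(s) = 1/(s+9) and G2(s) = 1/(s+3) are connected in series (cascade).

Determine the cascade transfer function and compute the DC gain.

Series: multiply transfer functions. G_eq = 1/(s+9) × 1/(s+3) = 1/((s+9)(s+3)). DC gain = 1/(9×3) = 0.0370.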